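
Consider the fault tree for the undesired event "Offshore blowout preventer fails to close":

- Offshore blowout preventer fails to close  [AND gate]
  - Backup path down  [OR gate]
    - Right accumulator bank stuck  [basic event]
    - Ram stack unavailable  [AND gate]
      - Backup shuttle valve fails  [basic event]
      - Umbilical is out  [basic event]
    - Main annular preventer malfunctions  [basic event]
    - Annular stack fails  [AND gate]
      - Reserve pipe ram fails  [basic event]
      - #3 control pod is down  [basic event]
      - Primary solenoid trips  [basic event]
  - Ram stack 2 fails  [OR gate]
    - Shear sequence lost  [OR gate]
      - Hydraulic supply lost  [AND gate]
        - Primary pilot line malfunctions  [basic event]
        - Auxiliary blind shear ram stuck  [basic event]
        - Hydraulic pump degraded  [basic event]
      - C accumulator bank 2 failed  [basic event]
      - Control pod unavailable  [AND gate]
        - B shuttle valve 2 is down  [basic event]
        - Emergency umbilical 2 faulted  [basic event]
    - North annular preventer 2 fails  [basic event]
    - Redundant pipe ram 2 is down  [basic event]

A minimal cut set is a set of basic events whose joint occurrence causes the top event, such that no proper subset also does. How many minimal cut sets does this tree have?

20

Ram stack unavailable [AND]: one cut set from each child combined → 1 × 1 = 1 cut set(s).
Annular stack fails [AND]: one cut set from each child combined → 1 × 1 × 1 = 1 cut set(s).
Backup path down [OR]: union of children's cut sets → 4 cut set(s).
Hydraulic supply lost [AND]: one cut set from each child combined → 1 × 1 × 1 = 1 cut set(s).
Control pod unavailable [AND]: one cut set from each child combined → 1 × 1 = 1 cut set(s).
Shear sequence lost [OR]: union of children's cut sets → 3 cut set(s).
Ram stack 2 fails [OR]: union of children's cut sets → 5 cut set(s).
Offshore blowout preventer fails to close [AND]: one cut set from each child combined → 4 × 5 = 20 cut set(s).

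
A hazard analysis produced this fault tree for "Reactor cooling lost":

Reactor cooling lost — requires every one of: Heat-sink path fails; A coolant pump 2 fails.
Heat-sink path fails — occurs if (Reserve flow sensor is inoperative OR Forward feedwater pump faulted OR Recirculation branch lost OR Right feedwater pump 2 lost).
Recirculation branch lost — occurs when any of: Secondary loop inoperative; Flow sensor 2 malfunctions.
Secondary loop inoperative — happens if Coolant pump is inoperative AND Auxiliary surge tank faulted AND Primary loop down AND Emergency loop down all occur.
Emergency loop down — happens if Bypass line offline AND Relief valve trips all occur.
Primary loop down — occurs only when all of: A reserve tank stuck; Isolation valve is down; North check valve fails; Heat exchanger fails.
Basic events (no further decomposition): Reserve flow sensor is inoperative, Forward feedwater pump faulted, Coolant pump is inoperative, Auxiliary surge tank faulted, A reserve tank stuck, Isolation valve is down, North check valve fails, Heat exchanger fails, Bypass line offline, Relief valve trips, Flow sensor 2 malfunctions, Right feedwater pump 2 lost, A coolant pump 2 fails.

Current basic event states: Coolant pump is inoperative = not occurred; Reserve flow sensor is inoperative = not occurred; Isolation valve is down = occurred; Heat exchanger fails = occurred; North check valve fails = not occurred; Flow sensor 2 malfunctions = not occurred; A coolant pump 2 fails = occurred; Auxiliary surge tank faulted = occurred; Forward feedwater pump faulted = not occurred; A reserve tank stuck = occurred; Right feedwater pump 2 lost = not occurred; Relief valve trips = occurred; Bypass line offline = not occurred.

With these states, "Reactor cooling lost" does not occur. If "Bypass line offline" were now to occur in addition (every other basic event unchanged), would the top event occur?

Counterfactual: set "Bypass line offline" to occurred.
Primary loop down [AND]: A reserve tank stuck=occurs, Isolation valve is down=occurs, North check valve fails=not, Heat exchanger fails=occurs → not all inputs occur → does not occur.
Emergency loop down [AND]: Bypass line offline=occurs, Relief valve trips=occurs → all inputs occur → occurs.
Secondary loop inoperative [AND]: Coolant pump is inoperative=not, Auxiliary surge tank faulted=occurs, Primary loop down=not, Emergency loop down=occurs → not all inputs occur → does not occur.
Recirculation branch lost [OR]: Secondary loop inoperative=not, Flow sensor 2 malfunctions=not → no input occurs → does not occur.
Heat-sink path fails [OR]: Reserve flow sensor is inoperative=not, Forward feedwater pump faulted=not, Recirculation branch lost=not, Right feedwater pump 2 lost=not → no input occurs → does not occur.
Reactor cooling lost [AND]: Heat-sink path fails=not, A coolant pump 2 fails=occurs → not all inputs occur → does not occur.

No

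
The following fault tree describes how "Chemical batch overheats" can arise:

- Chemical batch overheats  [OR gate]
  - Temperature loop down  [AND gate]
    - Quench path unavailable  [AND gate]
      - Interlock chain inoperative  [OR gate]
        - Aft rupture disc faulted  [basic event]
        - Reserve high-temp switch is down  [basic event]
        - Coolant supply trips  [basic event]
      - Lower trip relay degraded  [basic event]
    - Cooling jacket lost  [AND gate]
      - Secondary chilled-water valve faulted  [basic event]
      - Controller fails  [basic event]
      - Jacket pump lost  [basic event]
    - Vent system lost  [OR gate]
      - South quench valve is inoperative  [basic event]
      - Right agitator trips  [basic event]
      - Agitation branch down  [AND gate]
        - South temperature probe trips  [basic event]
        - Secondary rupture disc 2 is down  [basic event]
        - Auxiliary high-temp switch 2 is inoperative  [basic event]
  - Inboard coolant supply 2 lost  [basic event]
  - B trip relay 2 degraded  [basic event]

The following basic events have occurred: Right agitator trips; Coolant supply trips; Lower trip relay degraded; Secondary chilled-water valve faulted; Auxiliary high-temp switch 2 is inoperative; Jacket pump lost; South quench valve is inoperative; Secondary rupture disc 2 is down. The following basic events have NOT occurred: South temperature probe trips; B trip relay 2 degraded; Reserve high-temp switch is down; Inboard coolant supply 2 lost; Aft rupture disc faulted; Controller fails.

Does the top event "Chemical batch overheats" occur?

No

Interlock chain inoperative [OR]: Aft rupture disc faulted=not, Reserve high-temp switch is down=not, Coolant supply trips=occurs → at least one input occurs → occurs.
Quench path unavailable [AND]: Interlock chain inoperative=occurs, Lower trip relay degraded=occurs → all inputs occur → occurs.
Cooling jacket lost [AND]: Secondary chilled-water valve faulted=occurs, Controller fails=not, Jacket pump lost=occurs → not all inputs occur → does not occur.
Agitation branch down [AND]: South temperature probe trips=not, Secondary rupture disc 2 is down=occurs, Auxiliary high-temp switch 2 is inoperative=occurs → not all inputs occur → does not occur.
Vent system lost [OR]: South quench valve is inoperative=occurs, Right agitator trips=occurs, Agitation branch down=not → at least one input occurs → occurs.
Temperature loop down [AND]: Quench path unavailable=occurs, Cooling jacket lost=not, Vent system lost=occurs → not all inputs occur → does not occur.
Chemical batch overheats [OR]: Temperature loop down=not, Inboard coolant supply 2 lost=not, B trip relay 2 degraded=not → no input occurs → does not occur.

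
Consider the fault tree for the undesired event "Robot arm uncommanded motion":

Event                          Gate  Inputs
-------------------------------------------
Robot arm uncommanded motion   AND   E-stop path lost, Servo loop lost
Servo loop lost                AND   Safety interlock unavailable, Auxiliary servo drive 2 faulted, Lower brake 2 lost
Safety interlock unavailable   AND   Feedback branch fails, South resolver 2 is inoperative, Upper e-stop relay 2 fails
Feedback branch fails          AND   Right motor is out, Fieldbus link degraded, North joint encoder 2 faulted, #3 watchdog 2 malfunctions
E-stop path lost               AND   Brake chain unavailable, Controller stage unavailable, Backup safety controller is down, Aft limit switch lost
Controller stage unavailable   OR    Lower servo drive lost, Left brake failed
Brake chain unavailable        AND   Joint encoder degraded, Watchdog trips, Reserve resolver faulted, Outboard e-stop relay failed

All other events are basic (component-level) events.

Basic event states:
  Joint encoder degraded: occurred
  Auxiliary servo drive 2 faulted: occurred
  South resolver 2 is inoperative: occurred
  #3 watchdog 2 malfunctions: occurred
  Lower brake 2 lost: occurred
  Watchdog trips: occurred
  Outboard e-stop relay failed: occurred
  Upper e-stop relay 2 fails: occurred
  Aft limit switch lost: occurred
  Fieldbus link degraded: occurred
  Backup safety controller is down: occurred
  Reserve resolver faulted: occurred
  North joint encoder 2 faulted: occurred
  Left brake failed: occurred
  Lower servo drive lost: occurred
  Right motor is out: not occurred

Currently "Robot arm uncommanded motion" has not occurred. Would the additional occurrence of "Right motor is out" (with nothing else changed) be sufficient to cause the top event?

Counterfactual: set "Right motor is out" to occurred.
Brake chain unavailable [AND]: Joint encoder degraded=occurs, Watchdog trips=occurs, Reserve resolver faulted=occurs, Outboard e-stop relay failed=occurs → all inputs occur → occurs.
Controller stage unavailable [OR]: Lower servo drive lost=occurs, Left brake failed=occurs → at least one input occurs → occurs.
E-stop path lost [AND]: Brake chain unavailable=occurs, Controller stage unavailable=occurs, Backup safety controller is down=occurs, Aft limit switch lost=occurs → all inputs occur → occurs.
Feedback branch fails [AND]: Right motor is out=occurs, Fieldbus link degraded=occurs, North joint encoder 2 faulted=occurs, #3 watchdog 2 malfunctions=occurs → all inputs occur → occurs.
Safety interlock unavailable [AND]: Feedback branch fails=occurs, South resolver 2 is inoperative=occurs, Upper e-stop relay 2 fails=occurs → all inputs occur → occurs.
Servo loop lost [AND]: Safety interlock unavailable=occurs, Auxiliary servo drive 2 faulted=occurs, Lower brake 2 lost=occurs → all inputs occur → occurs.
Robot arm uncommanded motion [AND]: E-stop path lost=occurs, Servo loop lost=occurs → all inputs occur → occurs.

Yes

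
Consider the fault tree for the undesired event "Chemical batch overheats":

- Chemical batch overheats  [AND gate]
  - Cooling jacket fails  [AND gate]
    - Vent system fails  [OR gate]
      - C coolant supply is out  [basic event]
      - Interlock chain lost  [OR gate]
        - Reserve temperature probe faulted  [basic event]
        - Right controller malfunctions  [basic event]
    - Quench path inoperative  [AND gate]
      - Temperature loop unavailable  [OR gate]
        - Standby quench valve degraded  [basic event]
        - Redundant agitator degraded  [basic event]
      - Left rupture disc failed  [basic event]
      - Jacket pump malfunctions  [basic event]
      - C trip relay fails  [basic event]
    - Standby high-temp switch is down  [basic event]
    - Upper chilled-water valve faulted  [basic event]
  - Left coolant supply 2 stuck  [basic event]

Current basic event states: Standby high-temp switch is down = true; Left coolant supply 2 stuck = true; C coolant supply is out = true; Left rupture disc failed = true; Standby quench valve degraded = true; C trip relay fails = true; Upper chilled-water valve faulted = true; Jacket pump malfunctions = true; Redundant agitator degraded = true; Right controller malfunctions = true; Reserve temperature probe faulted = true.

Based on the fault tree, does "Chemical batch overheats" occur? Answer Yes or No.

Interlock chain lost [OR]: Reserve temperature probe faulted=occurs, Right controller malfunctions=occurs → at least one input occurs → occurs.
Vent system fails [OR]: C coolant supply is out=occurs, Interlock chain lost=occurs → at least one input occurs → occurs.
Temperature loop unavailable [OR]: Standby quench valve degraded=occurs, Redundant agitator degraded=occurs → at least one input occurs → occurs.
Quench path inoperative [AND]: Temperature loop unavailable=occurs, Left rupture disc failed=occurs, Jacket pump malfunctions=occurs, C trip relay fails=occurs → all inputs occur → occurs.
Cooling jacket fails [AND]: Vent system fails=occurs, Quench path inoperative=occurs, Standby high-temp switch is down=occurs, Upper chilled-water valve faulted=occurs → all inputs occur → occurs.
Chemical batch overheats [AND]: Cooling jacket fails=occurs, Left coolant supply 2 stuck=occurs → all inputs occur → occurs.

Yes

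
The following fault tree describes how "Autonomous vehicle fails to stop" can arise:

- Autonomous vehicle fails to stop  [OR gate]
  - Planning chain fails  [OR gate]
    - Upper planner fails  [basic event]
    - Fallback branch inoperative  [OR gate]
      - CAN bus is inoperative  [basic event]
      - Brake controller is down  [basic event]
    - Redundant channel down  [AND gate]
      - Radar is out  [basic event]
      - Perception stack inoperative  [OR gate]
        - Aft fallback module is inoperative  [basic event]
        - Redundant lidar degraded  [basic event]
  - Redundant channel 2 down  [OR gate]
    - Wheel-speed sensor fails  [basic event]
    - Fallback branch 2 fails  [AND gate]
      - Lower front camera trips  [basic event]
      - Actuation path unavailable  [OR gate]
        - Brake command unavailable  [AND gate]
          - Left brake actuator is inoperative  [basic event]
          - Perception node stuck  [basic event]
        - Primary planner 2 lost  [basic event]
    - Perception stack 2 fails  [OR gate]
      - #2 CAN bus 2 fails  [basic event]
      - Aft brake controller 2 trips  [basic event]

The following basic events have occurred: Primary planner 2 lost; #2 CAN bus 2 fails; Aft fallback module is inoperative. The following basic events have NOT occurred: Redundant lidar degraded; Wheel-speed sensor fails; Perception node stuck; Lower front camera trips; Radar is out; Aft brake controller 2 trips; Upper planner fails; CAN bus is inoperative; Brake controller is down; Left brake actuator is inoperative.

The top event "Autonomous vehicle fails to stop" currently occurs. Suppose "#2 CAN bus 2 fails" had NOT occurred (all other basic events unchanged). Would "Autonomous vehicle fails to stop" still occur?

Counterfactual: set "#2 CAN bus 2 fails" to not occurred.
Fallback branch inoperative [OR]: CAN bus is inoperative=not, Brake controller is down=not → no input occurs → does not occur.
Perception stack inoperative [OR]: Aft fallback module is inoperative=occurs, Redundant lidar degraded=not → at least one input occurs → occurs.
Redundant channel down [AND]: Radar is out=not, Perception stack inoperative=occurs → not all inputs occur → does not occur.
Planning chain fails [OR]: Upper planner fails=not, Fallback branch inoperative=not, Redundant channel down=not → no input occurs → does not occur.
Brake command unavailable [AND]: Left brake actuator is inoperative=not, Perception node stuck=not → not all inputs occur → does not occur.
Actuation path unavailable [OR]: Brake command unavailable=not, Primary planner 2 lost=occurs → at least one input occurs → occurs.
Fallback branch 2 fails [AND]: Lower front camera trips=not, Actuation path unavailable=occurs → not all inputs occur → does not occur.
Perception stack 2 fails [OR]: #2 CAN bus 2 fails=not, Aft brake controller 2 trips=not → no input occurs → does not occur.
Redundant channel 2 down [OR]: Wheel-speed sensor fails=not, Fallback branch 2 fails=not, Perception stack 2 fails=not → no input occurs → does not occur.
Autonomous vehicle fails to stop [OR]: Planning chain fails=not, Redundant channel 2 down=not → no input occurs → does not occur.

No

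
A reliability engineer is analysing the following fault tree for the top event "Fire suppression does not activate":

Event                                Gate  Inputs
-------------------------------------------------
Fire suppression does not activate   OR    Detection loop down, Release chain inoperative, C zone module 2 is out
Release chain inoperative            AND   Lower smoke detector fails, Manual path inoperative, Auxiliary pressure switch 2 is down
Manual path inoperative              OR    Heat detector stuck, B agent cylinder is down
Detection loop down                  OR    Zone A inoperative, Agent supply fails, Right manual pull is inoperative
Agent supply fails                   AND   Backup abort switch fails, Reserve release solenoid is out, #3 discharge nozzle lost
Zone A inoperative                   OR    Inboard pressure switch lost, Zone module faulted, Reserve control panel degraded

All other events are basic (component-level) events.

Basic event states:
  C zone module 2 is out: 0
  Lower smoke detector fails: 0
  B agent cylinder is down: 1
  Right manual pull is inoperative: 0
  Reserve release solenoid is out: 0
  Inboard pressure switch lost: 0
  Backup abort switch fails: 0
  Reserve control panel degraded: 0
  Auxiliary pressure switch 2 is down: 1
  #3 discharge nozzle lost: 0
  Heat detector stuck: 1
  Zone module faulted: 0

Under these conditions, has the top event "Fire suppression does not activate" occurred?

No

Zone A inoperative [OR]: Inboard pressure switch lost=not, Zone module faulted=not, Reserve control panel degraded=not → no input occurs → does not occur.
Agent supply fails [AND]: Backup abort switch fails=not, Reserve release solenoid is out=not, #3 discharge nozzle lost=not → not all inputs occur → does not occur.
Detection loop down [OR]: Zone A inoperative=not, Agent supply fails=not, Right manual pull is inoperative=not → no input occurs → does not occur.
Manual path inoperative [OR]: Heat detector stuck=occurs, B agent cylinder is down=occurs → at least one input occurs → occurs.
Release chain inoperative [AND]: Lower smoke detector fails=not, Manual path inoperative=occurs, Auxiliary pressure switch 2 is down=occurs → not all inputs occur → does not occur.
Fire suppression does not activate [OR]: Detection loop down=not, Release chain inoperative=not, C zone module 2 is out=not → no input occurs → does not occur.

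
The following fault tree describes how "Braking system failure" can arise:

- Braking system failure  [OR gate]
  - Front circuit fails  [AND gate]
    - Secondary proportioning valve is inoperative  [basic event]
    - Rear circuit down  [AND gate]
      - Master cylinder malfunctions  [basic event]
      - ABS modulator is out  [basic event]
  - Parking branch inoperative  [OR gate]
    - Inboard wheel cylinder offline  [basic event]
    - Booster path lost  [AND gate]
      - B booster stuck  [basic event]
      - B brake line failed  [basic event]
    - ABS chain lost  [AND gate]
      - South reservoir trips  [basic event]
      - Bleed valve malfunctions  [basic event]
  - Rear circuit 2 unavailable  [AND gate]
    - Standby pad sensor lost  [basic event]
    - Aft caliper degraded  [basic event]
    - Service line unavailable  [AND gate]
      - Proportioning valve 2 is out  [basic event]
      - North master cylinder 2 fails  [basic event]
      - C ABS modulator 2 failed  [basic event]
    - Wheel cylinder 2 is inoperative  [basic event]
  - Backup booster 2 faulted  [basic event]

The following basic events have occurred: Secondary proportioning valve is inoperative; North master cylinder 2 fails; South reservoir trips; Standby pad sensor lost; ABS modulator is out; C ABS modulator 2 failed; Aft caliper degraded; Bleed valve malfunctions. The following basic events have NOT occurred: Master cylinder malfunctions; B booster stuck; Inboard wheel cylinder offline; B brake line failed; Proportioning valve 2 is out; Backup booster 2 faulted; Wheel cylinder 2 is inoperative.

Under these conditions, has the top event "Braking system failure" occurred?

Rear circuit down [AND]: Master cylinder malfunctions=not, ABS modulator is out=occurs → not all inputs occur → does not occur.
Front circuit fails [AND]: Secondary proportioning valve is inoperative=occurs, Rear circuit down=not → not all inputs occur → does not occur.
Booster path lost [AND]: B booster stuck=not, B brake line failed=not → not all inputs occur → does not occur.
ABS chain lost [AND]: South reservoir trips=occurs, Bleed valve malfunctions=occurs → all inputs occur → occurs.
Parking branch inoperative [OR]: Inboard wheel cylinder offline=not, Booster path lost=not, ABS chain lost=occurs → at least one input occurs → occurs.
Service line unavailable [AND]: Proportioning valve 2 is out=not, North master cylinder 2 fails=occurs, C ABS modulator 2 failed=occurs → not all inputs occur → does not occur.
Rear circuit 2 unavailable [AND]: Standby pad sensor lost=occurs, Aft caliper degraded=occurs, Service line unavailable=not, Wheel cylinder 2 is inoperative=not → not all inputs occur → does not occur.
Braking system failure [OR]: Front circuit fails=not, Parking branch inoperative=occurs, Rear circuit 2 unavailable=not, Backup booster 2 faulted=not → at least one input occurs → occurs.

Yes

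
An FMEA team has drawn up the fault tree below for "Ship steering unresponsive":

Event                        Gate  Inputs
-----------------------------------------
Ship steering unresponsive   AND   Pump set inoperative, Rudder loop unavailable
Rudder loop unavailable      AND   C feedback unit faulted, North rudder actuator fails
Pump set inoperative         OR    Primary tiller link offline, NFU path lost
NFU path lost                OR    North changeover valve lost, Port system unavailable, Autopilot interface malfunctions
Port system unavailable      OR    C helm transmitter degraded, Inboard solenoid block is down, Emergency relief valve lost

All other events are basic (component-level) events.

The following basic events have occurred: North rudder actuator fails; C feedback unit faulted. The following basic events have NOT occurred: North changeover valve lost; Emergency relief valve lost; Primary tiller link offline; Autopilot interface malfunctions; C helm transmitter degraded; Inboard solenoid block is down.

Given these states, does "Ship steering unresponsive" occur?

No

Port system unavailable [OR]: C helm transmitter degraded=not, Inboard solenoid block is down=not, Emergency relief valve lost=not → no input occurs → does not occur.
NFU path lost [OR]: North changeover valve lost=not, Port system unavailable=not, Autopilot interface malfunctions=not → no input occurs → does not occur.
Pump set inoperative [OR]: Primary tiller link offline=not, NFU path lost=not → no input occurs → does not occur.
Rudder loop unavailable [AND]: C feedback unit faulted=occurs, North rudder actuator fails=occurs → all inputs occur → occurs.
Ship steering unresponsive [AND]: Pump set inoperative=not, Rudder loop unavailable=occurs → not all inputs occur → does not occur.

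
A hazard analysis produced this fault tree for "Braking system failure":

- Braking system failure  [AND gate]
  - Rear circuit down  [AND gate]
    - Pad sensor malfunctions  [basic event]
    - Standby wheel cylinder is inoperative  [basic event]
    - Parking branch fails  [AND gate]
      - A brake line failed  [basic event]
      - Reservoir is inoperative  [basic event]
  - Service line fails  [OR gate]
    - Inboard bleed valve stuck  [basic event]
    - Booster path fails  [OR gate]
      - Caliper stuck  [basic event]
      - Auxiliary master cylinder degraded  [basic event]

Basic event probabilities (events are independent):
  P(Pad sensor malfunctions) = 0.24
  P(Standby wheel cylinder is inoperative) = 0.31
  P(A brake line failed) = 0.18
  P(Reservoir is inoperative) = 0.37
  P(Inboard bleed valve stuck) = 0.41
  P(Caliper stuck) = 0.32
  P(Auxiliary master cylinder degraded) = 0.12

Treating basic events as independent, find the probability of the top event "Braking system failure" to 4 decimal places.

P(Parking branch fails) [AND] = 0.18 × 0.37 = 0.066600
P(Rear circuit down) [AND] = 0.24 × 0.31 × 0.066600 = 0.004955
P(Booster path fails) [OR] = 1 − (1−0.32) × (1−0.12) = 0.401600
P(Service line fails) [OR] = 1 − (1−0.41) × (1−0.401600) = 0.646944
P(Braking system failure) [AND] = 0.004955 × 0.646944 = 0.003206
Rounded to 4 decimal places: P(Braking system failure) ≈ 0.0032.

0.0032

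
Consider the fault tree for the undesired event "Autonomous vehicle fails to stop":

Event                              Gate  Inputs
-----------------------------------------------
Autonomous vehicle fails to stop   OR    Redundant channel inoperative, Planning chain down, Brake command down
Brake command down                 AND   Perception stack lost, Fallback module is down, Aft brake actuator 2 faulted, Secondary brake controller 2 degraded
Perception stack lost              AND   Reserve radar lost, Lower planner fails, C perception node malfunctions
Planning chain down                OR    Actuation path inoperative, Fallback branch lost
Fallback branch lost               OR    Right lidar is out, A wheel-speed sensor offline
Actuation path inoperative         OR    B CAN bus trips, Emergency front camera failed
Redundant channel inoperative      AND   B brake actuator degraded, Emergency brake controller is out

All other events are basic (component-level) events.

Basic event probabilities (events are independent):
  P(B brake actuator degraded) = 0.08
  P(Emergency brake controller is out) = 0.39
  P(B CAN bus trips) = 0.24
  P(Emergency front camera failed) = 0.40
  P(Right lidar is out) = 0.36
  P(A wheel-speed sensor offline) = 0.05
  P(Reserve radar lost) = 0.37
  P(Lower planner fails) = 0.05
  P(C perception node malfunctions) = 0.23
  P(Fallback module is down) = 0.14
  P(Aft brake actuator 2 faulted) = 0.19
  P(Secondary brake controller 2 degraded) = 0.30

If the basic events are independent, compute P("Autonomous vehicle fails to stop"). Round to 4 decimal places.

P(Redundant channel inoperative) [AND] = 0.08 × 0.39 = 0.031200
P(Actuation path inoperative) [OR] = 1 − (1−0.24) × (1−0.40) = 0.544000
P(Fallback branch lost) [OR] = 1 − (1−0.36) × (1−0.05) = 0.392000
P(Planning chain down) [OR] = 1 − (1−0.544000) × (1−0.392000) = 0.722752
P(Perception stack lost) [AND] = 0.37 × 0.05 × 0.23 = 0.004255
P(Brake command down) [AND] = 0.004255 × 0.14 × 0.19 × 0.30 = 0.000034
P(Autonomous vehicle fails to stop) [OR] = 1 − (1−0.031200) × (1−0.722752) × (1−0.000034) = 0.731411
Rounded to 4 decimal places: P(Autonomous vehicle fails to stop) ≈ 0.7314.

0.7314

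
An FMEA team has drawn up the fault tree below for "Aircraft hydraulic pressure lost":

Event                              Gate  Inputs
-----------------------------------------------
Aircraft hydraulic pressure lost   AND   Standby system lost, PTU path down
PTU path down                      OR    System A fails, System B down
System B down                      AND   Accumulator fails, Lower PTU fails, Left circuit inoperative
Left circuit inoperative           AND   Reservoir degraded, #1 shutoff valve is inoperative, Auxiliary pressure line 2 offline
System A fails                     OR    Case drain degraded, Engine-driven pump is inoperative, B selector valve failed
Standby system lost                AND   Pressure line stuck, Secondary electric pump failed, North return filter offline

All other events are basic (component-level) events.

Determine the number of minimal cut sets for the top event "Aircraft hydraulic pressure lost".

4

Standby system lost [AND]: one cut set from each child combined → 1 × 1 × 1 = 1 cut set(s).
System A fails [OR]: union of children's cut sets → 3 cut set(s).
Left circuit inoperative [AND]: one cut set from each child combined → 1 × 1 × 1 = 1 cut set(s).
System B down [AND]: one cut set from each child combined → 1 × 1 × 1 = 1 cut set(s).
PTU path down [OR]: union of children's cut sets → 4 cut set(s).
Aircraft hydraulic pressure lost [AND]: one cut set from each child combined → 1 × 4 = 4 cut set(s).
Minimal cut sets: {Case drain degraded, North return filter offline, Pressure line stuck, Secondary electric pump failed}; {Engine-driven pump is inoperative, North return filter offline, Pressure line stuck, Secondary electric pump failed}; {B selector valve failed, North return filter offline, Pressure line stuck, Secondary electric pump failed}; {#1 shutoff valve is inoperative, Accumulator fails, Auxiliary pressure line 2 offline, Lower PTU fails, North return filter offline, Pressure line stuck, Reservoir degraded, Secondary electric pump failed}.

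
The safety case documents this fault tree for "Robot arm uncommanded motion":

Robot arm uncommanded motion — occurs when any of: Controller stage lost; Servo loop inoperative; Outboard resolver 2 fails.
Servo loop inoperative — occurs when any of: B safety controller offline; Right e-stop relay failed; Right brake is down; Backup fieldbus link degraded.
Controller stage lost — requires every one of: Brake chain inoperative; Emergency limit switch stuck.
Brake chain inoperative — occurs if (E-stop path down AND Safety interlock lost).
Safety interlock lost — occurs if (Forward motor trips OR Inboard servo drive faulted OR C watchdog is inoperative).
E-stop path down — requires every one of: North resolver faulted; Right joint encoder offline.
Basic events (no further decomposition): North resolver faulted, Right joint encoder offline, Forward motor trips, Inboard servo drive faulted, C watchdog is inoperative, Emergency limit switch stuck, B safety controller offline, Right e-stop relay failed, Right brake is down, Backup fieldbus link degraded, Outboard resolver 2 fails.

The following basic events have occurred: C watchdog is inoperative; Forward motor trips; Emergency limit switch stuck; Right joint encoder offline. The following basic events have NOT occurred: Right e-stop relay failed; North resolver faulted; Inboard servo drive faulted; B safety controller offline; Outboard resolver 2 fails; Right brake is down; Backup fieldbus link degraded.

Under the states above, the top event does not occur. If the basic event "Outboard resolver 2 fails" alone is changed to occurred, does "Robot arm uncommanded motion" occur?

Counterfactual: set "Outboard resolver 2 fails" to occurred.
E-stop path down [AND]: North resolver faulted=not, Right joint encoder offline=occurs → not all inputs occur → does not occur.
Safety interlock lost [OR]: Forward motor trips=occurs, Inboard servo drive faulted=not, C watchdog is inoperative=occurs → at least one input occurs → occurs.
Brake chain inoperative [AND]: E-stop path down=not, Safety interlock lost=occurs → not all inputs occur → does not occur.
Controller stage lost [AND]: Brake chain inoperative=not, Emergency limit switch stuck=occurs → not all inputs occur → does not occur.
Servo loop inoperative [OR]: B safety controller offline=not, Right e-stop relay failed=not, Right brake is down=not, Backup fieldbus link degraded=not → no input occurs → does not occur.
Robot arm uncommanded motion [OR]: Controller stage lost=not, Servo loop inoperative=not, Outboard resolver 2 fails=occurs → at least one input occurs → occurs.

Yes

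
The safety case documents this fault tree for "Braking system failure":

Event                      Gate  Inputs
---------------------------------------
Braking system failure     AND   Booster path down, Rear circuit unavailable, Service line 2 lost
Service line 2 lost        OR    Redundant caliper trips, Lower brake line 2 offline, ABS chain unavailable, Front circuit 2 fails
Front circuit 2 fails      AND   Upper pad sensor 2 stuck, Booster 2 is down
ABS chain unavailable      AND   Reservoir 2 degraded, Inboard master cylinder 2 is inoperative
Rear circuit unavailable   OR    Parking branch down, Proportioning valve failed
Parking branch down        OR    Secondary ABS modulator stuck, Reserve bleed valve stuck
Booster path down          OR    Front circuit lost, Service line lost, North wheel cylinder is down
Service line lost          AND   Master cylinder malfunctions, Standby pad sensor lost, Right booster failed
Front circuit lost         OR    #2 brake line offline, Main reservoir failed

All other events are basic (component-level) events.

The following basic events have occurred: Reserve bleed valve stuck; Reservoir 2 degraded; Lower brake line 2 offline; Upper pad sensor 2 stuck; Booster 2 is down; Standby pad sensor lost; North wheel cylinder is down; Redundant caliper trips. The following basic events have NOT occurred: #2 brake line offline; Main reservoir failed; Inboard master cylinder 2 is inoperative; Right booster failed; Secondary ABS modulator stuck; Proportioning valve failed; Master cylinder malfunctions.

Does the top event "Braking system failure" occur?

Front circuit lost [OR]: #2 brake line offline=not, Main reservoir failed=not → no input occurs → does not occur.
Service line lost [AND]: Master cylinder malfunctions=not, Standby pad sensor lost=occurs, Right booster failed=not → not all inputs occur → does not occur.
Booster path down [OR]: Front circuit lost=not, Service line lost=not, North wheel cylinder is down=occurs → at least one input occurs → occurs.
Parking branch down [OR]: Secondary ABS modulator stuck=not, Reserve bleed valve stuck=occurs → at least one input occurs → occurs.
Rear circuit unavailable [OR]: Parking branch down=occurs, Proportioning valve failed=not → at least one input occurs → occurs.
ABS chain unavailable [AND]: Reservoir 2 degraded=occurs, Inboard master cylinder 2 is inoperative=not → not all inputs occur → does not occur.
Front circuit 2 fails [AND]: Upper pad sensor 2 stuck=occurs, Booster 2 is down=occurs → all inputs occur → occurs.
Service line 2 lost [OR]: Redundant caliper trips=occurs, Lower brake line 2 offline=occurs, ABS chain unavailable=not, Front circuit 2 fails=occurs → at least one input occurs → occurs.
Braking system failure [AND]: Booster path down=occurs, Rear circuit unavailable=occurs, Service line 2 lost=occurs → all inputs occur → occurs.

Yes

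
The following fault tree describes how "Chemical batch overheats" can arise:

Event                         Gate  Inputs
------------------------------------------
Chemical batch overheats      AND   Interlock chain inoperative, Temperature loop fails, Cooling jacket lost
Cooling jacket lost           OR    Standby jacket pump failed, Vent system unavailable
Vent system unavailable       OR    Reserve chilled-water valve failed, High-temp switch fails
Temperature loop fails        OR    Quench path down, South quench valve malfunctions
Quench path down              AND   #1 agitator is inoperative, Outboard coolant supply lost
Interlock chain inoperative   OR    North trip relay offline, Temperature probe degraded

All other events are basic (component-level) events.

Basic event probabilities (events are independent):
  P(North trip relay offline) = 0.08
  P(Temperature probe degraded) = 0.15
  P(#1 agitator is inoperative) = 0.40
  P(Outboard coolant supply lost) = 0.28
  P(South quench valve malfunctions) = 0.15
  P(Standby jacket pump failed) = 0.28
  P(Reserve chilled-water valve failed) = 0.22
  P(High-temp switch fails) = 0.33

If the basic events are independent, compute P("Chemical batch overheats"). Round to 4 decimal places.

0.0333

P(Interlock chain inoperative) [OR] = 1 − (1−0.08) × (1−0.15) = 0.218000
P(Quench path down) [AND] = 0.40 × 0.28 = 0.112000
P(Temperature loop fails) [OR] = 1 − (1−0.112000) × (1−0.15) = 0.245200
P(Vent system unavailable) [OR] = 1 − (1−0.22) × (1−0.33) = 0.477400
P(Cooling jacket lost) [OR] = 1 − (1−0.28) × (1−0.477400) = 0.623728
P(Chemical batch overheats) [AND] = 0.218000 × 0.245200 × 0.623728 = 0.033341
Rounded to 4 decimal places: P(Chemical batch overheats) ≈ 0.0333.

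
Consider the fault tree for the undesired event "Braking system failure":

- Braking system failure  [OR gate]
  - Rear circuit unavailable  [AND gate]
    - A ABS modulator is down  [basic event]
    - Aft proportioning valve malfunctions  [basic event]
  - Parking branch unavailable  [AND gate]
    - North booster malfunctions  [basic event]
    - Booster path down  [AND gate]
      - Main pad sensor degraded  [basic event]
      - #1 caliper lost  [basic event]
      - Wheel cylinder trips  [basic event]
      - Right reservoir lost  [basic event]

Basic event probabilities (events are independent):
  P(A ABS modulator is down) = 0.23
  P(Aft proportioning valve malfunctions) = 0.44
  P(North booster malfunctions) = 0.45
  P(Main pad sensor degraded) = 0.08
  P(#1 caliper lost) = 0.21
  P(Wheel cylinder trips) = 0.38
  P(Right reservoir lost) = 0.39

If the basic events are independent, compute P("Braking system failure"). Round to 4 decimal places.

0.1022

P(Rear circuit unavailable) [AND] = 0.23 × 0.44 = 0.101200
P(Booster path down) [AND] = 0.08 × 0.21 × 0.38 × 0.39 = 0.002490
P(Parking branch unavailable) [AND] = 0.45 × 0.002490 = 0.001121
P(Braking system failure) [OR] = 1 − (1−0.101200) × (1−0.001121) = 0.102208
Rounded to 4 decimal places: P(Braking system failure) ≈ 0.1022.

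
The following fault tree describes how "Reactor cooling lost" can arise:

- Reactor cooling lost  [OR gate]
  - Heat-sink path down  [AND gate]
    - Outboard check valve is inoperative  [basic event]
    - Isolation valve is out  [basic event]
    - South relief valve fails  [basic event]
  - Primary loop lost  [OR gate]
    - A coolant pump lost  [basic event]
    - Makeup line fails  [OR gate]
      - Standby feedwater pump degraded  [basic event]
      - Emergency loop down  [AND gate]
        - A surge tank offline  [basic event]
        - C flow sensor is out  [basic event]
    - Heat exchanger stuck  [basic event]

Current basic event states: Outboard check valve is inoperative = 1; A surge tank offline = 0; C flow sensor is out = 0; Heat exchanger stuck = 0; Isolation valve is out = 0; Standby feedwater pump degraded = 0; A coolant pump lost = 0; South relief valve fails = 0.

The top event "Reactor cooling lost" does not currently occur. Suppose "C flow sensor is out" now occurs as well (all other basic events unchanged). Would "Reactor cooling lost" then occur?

Counterfactual: set "C flow sensor is out" to occurred.
Heat-sink path down [AND]: Outboard check valve is inoperative=occurs, Isolation valve is out=not, South relief valve fails=not → not all inputs occur → does not occur.
Emergency loop down [AND]: A surge tank offline=not, C flow sensor is out=occurs → not all inputs occur → does not occur.
Makeup line fails [OR]: Standby feedwater pump degraded=not, Emergency loop down=not → no input occurs → does not occur.
Primary loop lost [OR]: A coolant pump lost=not, Makeup line fails=not, Heat exchanger stuck=not → no input occurs → does not occur.
Reactor cooling lost [OR]: Heat-sink path down=not, Primary loop lost=not → no input occurs → does not occur.

No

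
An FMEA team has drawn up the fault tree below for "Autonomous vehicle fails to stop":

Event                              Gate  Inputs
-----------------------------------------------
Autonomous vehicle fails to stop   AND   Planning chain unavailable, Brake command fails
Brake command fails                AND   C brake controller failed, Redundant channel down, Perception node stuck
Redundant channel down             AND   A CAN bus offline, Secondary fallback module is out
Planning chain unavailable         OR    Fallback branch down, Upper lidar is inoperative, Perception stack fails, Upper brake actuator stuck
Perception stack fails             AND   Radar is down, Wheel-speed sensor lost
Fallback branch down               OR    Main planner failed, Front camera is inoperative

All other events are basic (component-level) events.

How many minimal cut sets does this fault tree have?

Fallback branch down [OR]: union of children's cut sets → 2 cut set(s).
Perception stack fails [AND]: one cut set from each child combined → 1 × 1 = 1 cut set(s).
Planning chain unavailable [OR]: union of children's cut sets → 5 cut set(s).
Redundant channel down [AND]: one cut set from each child combined → 1 × 1 = 1 cut set(s).
Brake command fails [AND]: one cut set from each child combined → 1 × 1 × 1 = 1 cut set(s).
Autonomous vehicle fails to stop [AND]: one cut set from each child combined → 5 × 1 = 5 cut set(s).
Minimal cut sets: {A CAN bus offline, C brake controller failed, Main planner failed, Perception node stuck, Secondary fallback module is out}; {A CAN bus offline, C brake controller failed, Front camera is inoperative, Perception node stuck, Secondary fallback module is out}; {A CAN bus offline, C brake controller failed, Perception node stuck, Secondary fallback module is out, Upper lidar is inoperative}; {A CAN bus offline, C brake controller failed, Perception node stuck, Radar is down, Secondary fallback module is out, Wheel-speed sensor lost}; {A CAN bus offline, C brake controller failed, Perception node stuck, Secondary fallback module is out, Upper brake actuator stuck}.

5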